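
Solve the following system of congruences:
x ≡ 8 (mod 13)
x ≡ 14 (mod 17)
99

Using the Chinese Remainder Theorem:
M = product of moduli = 221
For equation 1: M_1 = 17, 17 ≡ 4 (mod 13), inverse of 17 mod 13 is 10 (check: 4 × 10 = 40 ≡ 1 (mod 13))
For equation 2: M_2 = 13, 13 ≡ 13 (mod 17), inverse of 13 mod 17 is 4 (check: 13 × 4 = 52 ≡ 1 (mod 17))
Combine: x ≡ Σ r_i×M_i×(M_i⁻¹ mod m_i) = 8×17×10 + 14×13×4 = 1360 + 728 = 2088
2088 mod 221 = 99
x ≡ 99 (mod 221)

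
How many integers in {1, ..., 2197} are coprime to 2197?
2028

Prime factorization: 2197 = 13^3
Using the formula φ(n) = n × Π(1 - 1/p) for each prime factor p:
φ(2197) = 2197 × (1 - 1/13)
φ(2197) = 2028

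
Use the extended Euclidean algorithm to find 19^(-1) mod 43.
Extended GCD: 19(-9) + 43(4) = 1. So 19^(-1) ≡ 34 ≡ 34 (mod 43). Verify: 19 × 34 = 646 ≡ 1 (mod 43)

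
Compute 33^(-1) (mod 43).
33^(-1) ≡ 30 (mod 43). Verification: 33 × 30 = 990 ≡ 1 (mod 43)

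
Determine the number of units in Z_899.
840

Prime factorization: 899 = 29 × 31
Using the formula φ(n) = n × Π(1 - 1/p) for each prime factor p:
φ(899) = 899 × (1 - 1/29) × (1 - 1/31)
φ(899) = 840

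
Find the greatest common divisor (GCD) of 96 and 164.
4

Using the Euclidean algorithm:
96 = 0 × 164 + 96
164 = 1 × 96 + 68
96 = 1 × 68 + 28
68 = 2 × 28 + 12
28 = 2 × 12 + 4
12 = 3 × 4 + 0

GCD(96, 164) = 4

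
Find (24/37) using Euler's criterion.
(24/37) = 24^{18} mod 37 = -1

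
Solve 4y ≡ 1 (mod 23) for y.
6

Using Extended Euclidean Algorithm:
gcd(4, 23) = 1
Bezout coefficients: 4 × 6 + 23 × -1 = 1
So 4 × 6 ≡ 1 (mod 23)
The inverse is 6 mod 23 = 6
Verification: 4 × 6 = 24 = 1 × 23 + 1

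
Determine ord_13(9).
Powers of 9 mod 13: 9^1≡9, 9^2≡3, 9^3≡1. Order = 3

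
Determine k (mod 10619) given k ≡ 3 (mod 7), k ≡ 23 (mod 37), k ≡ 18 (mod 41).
1207

Using the Chinese Remainder Theorem:
M = product of moduli = 10619
For equation 1: M_1 = 1517, 1517 ≡ 5 (mod 7), inverse of 1517 mod 7 is 3 (check: 5 × 3 = 15 ≡ 1 (mod 7))
For equation 2: M_2 = 287, 287 ≡ 28 (mod 37), inverse of 287 mod 37 is 4 (check: 28 × 4 = 112 ≡ 1 (mod 37))
For equation 3: M_3 = 259, 259 ≡ 13 (mod 41), inverse of 259 mod 41 is 19 (check: 13 × 19 = 247 ≡ 1 (mod 41))
Combine: k ≡ Σ r_i×M_i×(M_i⁻¹ mod m_i) = 3×1517×3 + 23×287×4 + 18×259×19 = 13653 + 26404 + 88578 = 128635
128635 mod 10619 = 1207
k ≡ 1207 (mod 10619)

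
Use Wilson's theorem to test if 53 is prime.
(52)! mod 53 = 52. Since 52 ≡ -1 (mod 53), 53 is prime.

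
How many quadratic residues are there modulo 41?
For prime 41, there are (p-1)/2 = (41-1)/2 = 20 quadratic residues (excluding 0).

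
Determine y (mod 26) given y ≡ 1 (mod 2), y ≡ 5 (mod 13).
5

Using the Chinese Remainder Theorem:
M = product of moduli = 26
For equation 1: M_1 = 13, 13 ≡ 1 (mod 2), inverse of 13 mod 2 is 1 (check: 1 × 1 = 1 ≡ 1 (mod 2))
For equation 2: M_2 = 2, 2 ≡ 2 (mod 13), inverse of 2 mod 13 is 7 (check: 2 × 7 = 14 ≡ 1 (mod 13))
Combine: y ≡ Σ r_i×M_i×(M_i⁻¹ mod m_i) = 1×13×1 + 5×2×7 = 13 + 70 = 83
83 mod 26 = 5
y ≡ 5 (mod 26)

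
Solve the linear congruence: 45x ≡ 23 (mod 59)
11

Since gcd(45, 59) = 1 divides 23, a solution exists.
Multiply both sides by the inverse of 45 mod 59:
  45^(-1) mod 59 = 21
  x ≡ 21 × 23 ≡ 483 ≡ 11 (mod 59)
Verification: 45 × 11 = 495 = 8 × 59 + 23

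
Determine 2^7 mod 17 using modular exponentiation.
7 = 4 + 2 + 1 (binary 111). Repeated squaring mod 17: 2^1 ≡ 2; 2^2 ≡ 2² = 4 ≡ 4; 2^4 ≡ 4² = 16 ≡ 16. Multiply: 2^7 = 2^4 × 2^2 × 2^1 ≡ 16 × 4 × 2 (mod 17): 16 × 4 = 64 ≡ 13; 13 × 2 = 26 ≡ 9. So 2^7 ≡ 9 (mod 17).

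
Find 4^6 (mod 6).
6 = 4 + 2 (binary 110). Repeated squaring mod 6: 4^1 ≡ 4; 4^2 ≡ 4² = 16 ≡ 4; 4^4 ≡ 4² = 16 ≡ 4. Multiply: 4^6 = 4^4 × 4^2 ≡ 4 × 4 (mod 6): 4 × 4 = 16 ≡ 4. So 4^6 ≡ 4 (mod 6).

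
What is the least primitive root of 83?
2

A primitive root g modulo p has order p-1 = 82
Prime divisors of 82: [2, 41]
g is a primitive root iff g^(82/q) ≢ 1 (mod 83) for each prime divisor q
Testing small values:
  g = 2: 2^41 ≡ 82, 2^2 ≡ 4 (mod 83) → none is 1, primitive root!
The smallest primitive root is 2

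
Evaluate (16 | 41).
(16/41) = 16^{20} mod 41 = 1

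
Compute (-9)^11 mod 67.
Using repeated squaring. (-9) ≡ 58 (mod 67). 11 = 8 + 2 + 1 (binary 1011). Repeated squaring mod 67: 58^1 ≡ 58; 58^2 ≡ 58² = 3364 ≡ 14; 58^4 ≡ 14² = 196 ≡ 62; 58^8 ≡ 62² = 3844 ≡ 25. Multiply: (-9)^11 ≡ 58^8 × 58^2 × 58^1 ≡ 25 × 14 × 58 (mod 67): 25 × 14 = 350 ≡ 15; 15 × 58 = 870 ≡ 66. So (-9)^11 ≡ 66 (mod 67).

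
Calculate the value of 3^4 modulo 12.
4 = 4 (binary 100). Repeated squaring mod 12: 3^1 ≡ 3; 3^2 ≡ 3² = 9 ≡ 9; 3^4 ≡ 9² = 81 ≡ 9. So 3^4 ≡ 9 (mod 12).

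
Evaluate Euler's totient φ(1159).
1080

Prime factorization: 1159 = 19 × 61
Using the formula φ(n) = n × Π(1 - 1/p) for each prime factor p:
φ(1159) = 1159 × (1 - 1/19) × (1 - 1/61)
φ(1159) = 1080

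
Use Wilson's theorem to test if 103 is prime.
(102)! mod 103 = 102. Since 102 ≡ -1 (mod 103), 103 is prime.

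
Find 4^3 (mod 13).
3 = 2 + 1 (binary 11). Repeated squaring mod 13: 4^1 ≡ 4; 4^2 ≡ 4² = 16 ≡ 3. Multiply: 4^3 = 4^2 × 4^1 ≡ 3 × 4 (mod 13): 3 × 4 = 12 ≡ 12. So 4^3 ≡ 12 (mod 13).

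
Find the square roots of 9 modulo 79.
The square roots of 9 mod 79 are 76 and 3. Verify: 76² = 5776 ≡ 9 (mod 79)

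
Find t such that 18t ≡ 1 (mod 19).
18^(-1) ≡ 18 (mod 19). Verification: 18 × 18 = 324 ≡ 1 (mod 19)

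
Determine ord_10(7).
Powers of 7 mod 10: 7^1≡7, 7^2≡9, 7^3≡3, 7^4≡1. Order = 4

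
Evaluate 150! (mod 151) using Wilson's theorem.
By Wilson's theorem, (150)! ≡ -1 ≡ 150 (mod 151)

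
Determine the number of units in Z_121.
110

Prime factorization: 121 = 11^2
Using the formula φ(n) = n × Π(1 - 1/p) for each prime factor p:
φ(121) = 121 × (1 - 1/11)
φ(121) = 110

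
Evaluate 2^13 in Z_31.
Using repeated squaring. 13 = 8 + 4 + 1 (binary 1101). Repeated squaring mod 31: 2^1 ≡ 2; 2^2 ≡ 2² = 4 ≡ 4; 2^4 ≡ 4² = 16 ≡ 16; 2^8 ≡ 16² = 256 ≡ 8. Multiply: 2^13 = 2^8 × 2^4 × 2^1 ≡ 8 × 16 × 2 (mod 31): 8 × 16 = 128 ≡ 4; 4 × 2 = 8 ≡ 8. So 2^13 ≡ 8 (mod 31).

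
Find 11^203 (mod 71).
Using Fermat: 11^{70} ≡ 1 (mod 71). 203 ≡ 63 (mod 70). So 11^{203} ≡ 11^{63} ≡ 66 (mod 71)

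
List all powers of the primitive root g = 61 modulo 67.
g^1, g^2, ..., g^{66} mod 67: {61, 36, 52, 23, 63, 24, 57, 60, 42, 16, 38, 40, 28, 33, 3, 49, 41, 22, 2, 55, 5, 37, 46, 59, 48, 47, 53, 17, 32, 9, 13, 56, 66, 6, 31, 15, 44, 4, 43, 10, 7, 25, 51, 29, 27, 39, 34, 64, 18, 26, 45, 65, 12, 62, 30, 21, 8, 19, 20, 14, 50, 35, 58, 54, 11, 1}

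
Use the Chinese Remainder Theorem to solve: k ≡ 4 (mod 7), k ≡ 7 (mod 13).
M = 7 × 13 = 91. M₁ = 13, y₁ ≡ 6 (mod 7). M₂ = 7, y₂ ≡ 2 (mod 13). k = 4×13×6 + 7×7×2 ≡ 46 (mod 91)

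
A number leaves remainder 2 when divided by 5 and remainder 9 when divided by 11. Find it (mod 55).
M = 5 × 11 = 55. M₁ = 11, y₁ ≡ 1 (mod 5). M₂ = 5, y₂ ≡ 9 (mod 11). n = 2×11×1 + 9×5×9 ≡ 42 (mod 55)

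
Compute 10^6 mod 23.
6 = 4 + 2 (binary 110). Repeated squaring mod 23: 10^1 ≡ 10; 10^2 ≡ 10² = 100 ≡ 8; 10^4 ≡ 8² = 64 ≡ 18. Multiply: 10^6 = 10^4 × 10^2 ≡ 18 × 8 (mod 23): 18 × 8 = 144 ≡ 6. So 10^6 ≡ 6 (mod 23).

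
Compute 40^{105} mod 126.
118

Using successive squaring:
Binary expansion of 105: 1101001
Powers of 40 mod 126 (each is the square of the previous):
  40^1 ≡ 40 (mod 126)
  40^2 ≡ 40² = 1600 ≡ 88 (mod 126)
  40^4 ≡ 88² = 7744 ≡ 58 (mod 126)
  40^8 ≡ 58² = 3364 ≡ 88 (mod 126)
  40^16 ≡ 88² = 7744 ≡ 58 (mod 126)
  40^32 ≡ 58² = 3364 ≡ 88 (mod 126)
  40^64 ≡ 88² = 7744 ≡ 58 (mod 126)
105 = 64 + 32 + 8 + 1, so 40^105 = 40^64 × 40^32 × 40^8 × 40^1 ≡ 58 × 88 × 88 × 40 (mod 126)
Multiplying step by step:
  58 × 88 = 5104 ≡ 64 (mod 126)
  64 × 88 = 5632 ≡ 88 (mod 126)
  88 × 40 = 3520 ≡ 118 (mod 126)
Result: 40^105 ≡ 118 (mod 126)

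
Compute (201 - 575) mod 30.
16

(201 - 575) = -374
-374 mod 30 = 16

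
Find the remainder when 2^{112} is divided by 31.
By Fermat: 2^{30} ≡ 1 (mod 31). 112 = 3×30 + 22. So 2^{112} ≡ 2^{22} ≡ 4 (mod 31)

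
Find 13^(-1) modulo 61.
47

Using Extended Euclidean Algorithm:
gcd(13, 61) = 1
Bezout coefficients: 13 × -14 + 61 × 3 = 1
So 13 × -14 ≡ 1 (mod 61)
The inverse is -14 mod 61 = 47
Verification: 13 × 47 = 611 = 10 × 61 + 1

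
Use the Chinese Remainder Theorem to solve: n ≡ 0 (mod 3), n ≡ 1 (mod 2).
M = 3 × 2 = 6. M₁ = 2, y₁ ≡ 2 (mod 3). M₂ = 3, y₂ ≡ 1 (mod 2). n = 0×2×2 + 1×3×1 ≡ 3 (mod 6)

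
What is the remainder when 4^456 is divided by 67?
Using Fermat: 4^{66} ≡ 1 (mod 67). 456 ≡ 60 (mod 66). So 4^{456} ≡ 4^{60} ≡ 15 (mod 67)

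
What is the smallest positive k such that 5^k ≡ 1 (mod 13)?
Powers of 5 mod 13: 5^1≡5, 5^2≡12, 5^3≡8, 5^4≡1. Order = 4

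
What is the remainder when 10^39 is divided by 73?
Using repeated squaring. 39 = 32 + 4 + 2 + 1 (binary 100111). Repeated squaring mod 73: 10^1 ≡ 10; 10^2 ≡ 10² = 100 ≡ 27; 10^4 ≡ 27² = 729 ≡ 72; 10^8 ≡ 72² = 5184 ≡ 1; 10^16 ≡ 1² = 1 ≡ 1; 10^32 ≡ 1² = 1 ≡ 1. Multiply: 10^39 = 10^32 × 10^4 × 10^2 × 10^1 ≡ 1 × 72 × 27 × 10 (mod 73): 1 × 72 = 72 ≡ 72; 72 × 27 = 1944 ≡ 46; 46 × 10 = 460 ≡ 22. So 10^39 ≡ 22 (mod 73).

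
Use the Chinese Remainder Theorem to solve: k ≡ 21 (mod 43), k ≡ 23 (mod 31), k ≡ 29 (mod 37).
1139

Using the Chinese Remainder Theorem:
M = product of moduli = 49321
For equation 1: M_1 = 1147, 1147 ≡ 29 (mod 43), inverse of 1147 mod 43 is 3 (check: 29 × 3 = 87 ≡ 1 (mod 43))
For equation 2: M_2 = 1591, 1591 ≡ 10 (mod 31), inverse of 1591 mod 31 is 28 (check: 10 × 28 = 280 ≡ 1 (mod 31))
For equation 3: M_3 = 1333, 1333 ≡ 1 (mod 37), inverse of 1333 mod 37 is 1 (check: 1 × 1 = 1 ≡ 1 (mod 37))
Combine: k ≡ Σ r_i×M_i×(M_i⁻¹ mod m_i) = 21×1147×3 + 23×1591×28 + 29×1333×1 = 72261 + 1024604 + 38657 = 1135522
1135522 mod 49321 = 1139
k ≡ 1139 (mod 49321)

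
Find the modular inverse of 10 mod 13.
10^(-1) ≡ 4 (mod 13). Verification: 10 × 4 = 40 ≡ 1 (mod 13)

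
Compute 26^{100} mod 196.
16

Using successive squaring:
Binary expansion of 100: 1100100
Powers of 26 mod 196 (each is the square of the previous):
  26^1 ≡ 26 (mod 196)
  26^2 ≡ 26² = 676 ≡ 88 (mod 196)
  26^4 ≡ 88² = 7744 ≡ 100 (mod 196)
  26^8 ≡ 100² = 10000 ≡ 4 (mod 196)
  26^16 ≡ 4² = 16 ≡ 16 (mod 196)
  26^32 ≡ 16² = 256 ≡ 60 (mod 196)
  26^64 ≡ 60² = 3600 ≡ 72 (mod 196)
100 = 64 + 32 + 4, so 26^100 = 26^64 × 26^32 × 26^4 ≡ 72 × 60 × 100 (mod 196)
Multiplying step by step:
  72 × 60 = 4320 ≡ 8 (mod 196)
  8 × 100 = 800 ≡ 16 (mod 196)
Result: 26^100 ≡ 16 (mod 196)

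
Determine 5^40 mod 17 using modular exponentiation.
Using Fermat: 5^{16} ≡ 1 (mod 17). 40 ≡ 8 (mod 16). So 5^{40} ≡ 5^{8} ≡ 16 (mod 17)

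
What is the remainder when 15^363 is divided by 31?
Using Fermat: 15^{30} ≡ 1 (mod 31). 363 ≡ 3 (mod 30). So 15^{363} ≡ 15^{3} ≡ 27 (mod 31)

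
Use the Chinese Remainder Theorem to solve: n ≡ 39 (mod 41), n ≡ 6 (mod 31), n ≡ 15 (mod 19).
2827

Using the Chinese Remainder Theorem:
M = product of moduli = 24149
For equation 1: M_1 = 589, 589 ≡ 15 (mod 41), inverse of 589 mod 41 is 11 (check: 15 × 11 = 165 ≡ 1 (mod 41))
For equation 2: M_2 = 779, 779 ≡ 4 (mod 31), inverse of 779 mod 31 is 8 (check: 4 × 8 = 32 ≡ 1 (mod 31))
For equation 3: M_3 = 1271, 1271 ≡ 17 (mod 19), inverse of 1271 mod 19 is 9 (check: 17 × 9 = 153 ≡ 1 (mod 19))
Combine: n ≡ Σ r_i×M_i×(M_i⁻¹ mod m_i) = 39×589×11 + 6×779×8 + 15×1271×9 = 252681 + 37392 + 171585 = 461658
461658 mod 24149 = 2827
n ≡ 2827 (mod 24149)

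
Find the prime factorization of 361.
19^2

Divide by primes starting from smallest:
361 ÷ 19 = 19
19 ÷ 19 = 1

361 = 19^2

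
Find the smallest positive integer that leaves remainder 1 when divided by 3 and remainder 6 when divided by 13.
M = 3 × 13 = 39. M₁ = 13, y₁ ≡ 1 (mod 3). M₂ = 3, y₂ ≡ 9 (mod 13). k = 1×13×1 + 6×3×9 ≡ 19 (mod 39). The smallest positive such number is 19.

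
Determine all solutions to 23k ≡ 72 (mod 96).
24

Since gcd(23, 96) = 1 divides 72, a solution exists.
Multiply both sides by the inverse of 23 mod 96:
  23^(-1) mod 96 = 71
  x ≡ 71 × 72 ≡ 5112 ≡ 24 (mod 96)
Verification: 23 × 24 = 552 = 5 × 96 + 72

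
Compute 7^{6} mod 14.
7

Using successive squaring:
Binary expansion of 6: 110
Powers of 7 mod 14 (each is the square of the previous):
  7^1 ≡ 7 (mod 14)
  7^2 ≡ 7² = 49 ≡ 7 (mod 14)
  7^4 ≡ 7² = 49 ≡ 7 (mod 14)
6 = 4 + 2, so 7^6 = 7^4 × 7^2 ≡ 7 × 7 (mod 14)
Multiplying step by step:
  7 × 7 = 49 ≡ 7 (mod 14)
Result: 7^6 ≡ 7 (mod 14)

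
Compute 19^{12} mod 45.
1

Using successive squaring:
Binary expansion of 12: 1100
Powers of 19 mod 45 (each is the square of the previous):
  19^1 ≡ 19 (mod 45)
  19^2 ≡ 19² = 361 ≡ 1 (mod 45)
  19^4 ≡ 1² = 1 ≡ 1 (mod 45)
  19^8 ≡ 1² = 1 ≡ 1 (mod 45)
12 = 8 + 4, so 19^12 = 19^8 × 19^4 ≡ 1 × 1 (mod 45)
Multiplying step by step:
  1 × 1 = 1 ≡ 1 (mod 45)
Result: 19^12 ≡ 1 (mod 45)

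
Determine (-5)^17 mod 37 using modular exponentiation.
Using repeated squaring. (-5) ≡ 32 (mod 37). 17 = 16 + 1 (binary 10001). Repeated squaring mod 37: 32^1 ≡ 32; 32^2 ≡ 32² = 1024 ≡ 25; 32^4 ≡ 25² = 625 ≡ 33; 32^8 ≡ 33² = 1089 ≡ 16; 32^16 ≡ 16² = 256 ≡ 34. Multiply: (-5)^17 ≡ 32^16 × 32^1 ≡ 34 × 32 (mod 37): 34 × 32 = 1088 ≡ 15. So (-5)^17 ≡ 15 (mod 37).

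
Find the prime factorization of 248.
2^3 × 31

Divide by primes starting from smallest:
248 ÷ 2 = 124
124 ÷ 2 = 62
62 ÷ 2 = 31
31 ÷ 31 = 1

248 = 2^3 × 31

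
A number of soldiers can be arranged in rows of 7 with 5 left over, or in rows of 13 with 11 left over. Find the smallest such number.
M = 7 × 13 = 91. M₁ = 13, y₁ ≡ 6 (mod 7). M₂ = 7, y₂ ≡ 2 (mod 13). x = 5×13×6 + 11×7×2 ≡ 89 (mod 91). The smallest positive such number is 89.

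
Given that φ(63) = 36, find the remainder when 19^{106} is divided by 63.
By Euler: 19^{36} ≡ 1 (mod 63) since gcd(19, 63) = 1. 106 = 2×36 + 34. So 19^{106} ≡ 19^{34} ≡ 37 (mod 63)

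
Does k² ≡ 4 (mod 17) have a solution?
By Euler's criterion: 4^{8} ≡ 1 (mod 17). Since this equals 1, 4 is a QR.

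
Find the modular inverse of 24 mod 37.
24^(-1) ≡ 17 (mod 37). Verification: 24 × 17 = 408 ≡ 1 (mod 37)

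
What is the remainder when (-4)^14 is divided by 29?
Using repeated squaring. (-4) ≡ 25 (mod 29). 14 = 8 + 4 + 2 (binary 1110). Repeated squaring mod 29: 25^1 ≡ 25; 25^2 ≡ 25² = 625 ≡ 16; 25^4 ≡ 16² = 256 ≡ 24; 25^8 ≡ 24² = 576 ≡ 25. Multiply: (-4)^14 ≡ 25^8 × 25^4 × 25^2 ≡ 25 × 24 × 16 (mod 29): 25 × 24 = 600 ≡ 20; 20 × 16 = 320 ≡ 1. So (-4)^14 ≡ 1 (mod 29).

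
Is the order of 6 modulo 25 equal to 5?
Yes, ord_25(6) = 5.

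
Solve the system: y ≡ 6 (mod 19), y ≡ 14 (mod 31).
M = 19 × 31 = 589. M₁ = 31, y₁ ≡ 8 (mod 19). M₂ = 19, y₂ ≡ 18 (mod 31). y = 6×31×8 + 14×19×18 ≡ 386 (mod 589)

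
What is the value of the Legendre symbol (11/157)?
(11/157) = 11^{78} mod 157 = 1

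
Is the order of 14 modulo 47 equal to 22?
No, the actual order is 23, not 22.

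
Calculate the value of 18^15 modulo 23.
Using repeated squaring. 15 = 8 + 4 + 2 + 1 (binary 1111). Repeated squaring mod 23: 18^1 ≡ 18; 18^2 ≡ 18² = 324 ≡ 2; 18^4 ≡ 2² = 4 ≡ 4; 18^8 ≡ 4² = 16 ≡ 16. Multiply: 18^15 = 18^8 × 18^4 × 18^2 × 18^1 ≡ 16 × 4 × 2 × 18 (mod 23): 16 × 4 = 64 ≡ 18; 18 × 2 = 36 ≡ 13; 13 × 18 = 234 ≡ 4. So 18^15 ≡ 4 (mod 23).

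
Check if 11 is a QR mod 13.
By Euler's criterion: 11^{6} ≡ 12 (mod 13). Since this equals -1 (≡ 12), 11 is not a QR.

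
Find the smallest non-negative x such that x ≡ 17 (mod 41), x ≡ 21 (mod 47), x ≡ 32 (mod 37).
43026

Using the Chinese Remainder Theorem:
M = product of moduli = 71299
For equation 1: M_1 = 1739, 1739 ≡ 17 (mod 41), inverse of 1739 mod 41 is 29 (check: 17 × 29 = 493 ≡ 1 (mod 41))
For equation 2: M_2 = 1517, 1517 ≡ 13 (mod 47), inverse of 1517 mod 47 is 29 (check: 13 × 29 = 377 ≡ 1 (mod 47))
For equation 3: M_3 = 1927, 1927 ≡ 3 (mod 37), inverse of 1927 mod 37 is 25 (check: 3 × 25 = 75 ≡ 1 (mod 37))
Combine: x ≡ Σ r_i×M_i×(M_i⁻¹ mod m_i) = 17×1739×29 + 21×1517×29 + 32×1927×25 = 857327 + 923853 + 1541600 = 3322780
3322780 mod 71299 = 43026
x ≡ 43026 (mod 71299)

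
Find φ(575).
440

Prime factorization: 575 = 5^2 × 23
Using the formula φ(n) = n × Π(1 - 1/p) for each prime factor p:
φ(575) = 575 × (1 - 1/5) × (1 - 1/23)
φ(575) = 440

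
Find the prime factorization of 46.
2 × 23

Divide by primes starting from smallest:
46 ÷ 2 = 23
23 ÷ 23 = 1

46 = 2 × 23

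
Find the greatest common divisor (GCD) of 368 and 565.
1

Using the Euclidean algorithm:
368 = 0 × 565 + 368
565 = 1 × 368 + 197
368 = 1 × 197 + 171
197 = 1 × 171 + 26
171 = 6 × 26 + 15
26 = 1 × 15 + 11
15 = 1 × 11 + 4
11 = 2 × 4 + 3
4 = 1 × 3 + 1
3 = 3 × 1 + 0

GCD(368, 565) = 1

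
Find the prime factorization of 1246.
2 × 7 × 89

Divide by primes starting from smallest:
1246 ÷ 2 = 623
623 ÷ 7 = 89
89 ÷ 89 = 1

1246 = 2 × 7 × 89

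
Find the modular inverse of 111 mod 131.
111^(-1) ≡ 72 (mod 131). Verification: 111 × 72 = 7992 ≡ 1 (mod 131)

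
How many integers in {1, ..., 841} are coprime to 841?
812

Prime factorization: 841 = 29^2
Using the formula φ(n) = n × Π(1 - 1/p) for each prime factor p:
φ(841) = 841 × (1 - 1/29)
φ(841) = 812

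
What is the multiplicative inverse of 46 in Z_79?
46^(-1) ≡ 67 (mod 79). Verification: 46 × 67 = 3082 ≡ 1 (mod 79)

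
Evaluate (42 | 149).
(42/149) = 42^{74} mod 149 = 1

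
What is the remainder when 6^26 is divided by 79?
Using repeated squaring. 26 = 16 + 8 + 2 (binary 11010). Repeated squaring mod 79: 6^1 ≡ 6; 6^2 ≡ 6² = 36 ≡ 36; 6^4 ≡ 36² = 1296 ≡ 32; 6^8 ≡ 32² = 1024 ≡ 76; 6^16 ≡ 76² = 5776 ≡ 9. Multiply: 6^26 = 6^16 × 6^8 × 6^2 ≡ 9 × 76 × 36 (mod 79): 9 × 76 = 684 ≡ 52; 52 × 36 = 1872 ≡ 55. So 6^26 ≡ 55 (mod 79).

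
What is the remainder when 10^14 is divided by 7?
Using Fermat: 10^{6} ≡ 1 (mod 7). 14 ≡ 2 (mod 6). So 10^{14} ≡ 10^{2} ≡ 2 (mod 7)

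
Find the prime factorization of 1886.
2 × 23 × 41

Divide by primes starting from smallest:
1886 ÷ 2 = 943
943 ÷ 23 = 41
41 ÷ 41 = 1

1886 = 2 × 23 × 41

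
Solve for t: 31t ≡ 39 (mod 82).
33

Since gcd(31, 82) = 1 divides 39, a solution exists.
Multiply both sides by the inverse of 31 mod 82:
  31^(-1) mod 82 = 45
  x ≡ 45 × 39 ≡ 1755 ≡ 33 (mod 82)
Verification: 31 × 33 = 1023 = 12 × 82 + 39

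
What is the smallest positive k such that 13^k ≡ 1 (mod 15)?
Powers of 13 mod 15: 13^1≡13, 13^2≡4, 13^3≡7, 13^4≡1. Order = 4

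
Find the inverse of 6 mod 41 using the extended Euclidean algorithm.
Extended GCD: 6(7) + 41(-1) = 1. So 6^(-1) ≡ 7 ≡ 7 (mod 41). Verify: 6 × 7 = 42 ≡ 1 (mod 41)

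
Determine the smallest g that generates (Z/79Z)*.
3

A primitive root g modulo p has order p-1 = 78
Prime divisors of 78: [2, 3, 13]
g is a primitive root iff g^(78/q) ≢ 1 (mod 79) for each prime divisor q
Testing small values:
  g = 2: 2^39 ≡ 1, 2^26 ≡ 23, 2^6 ≡ 64 (mod 79) → 2^39 ≡ 1, not primitive root
  g = 3: 3^39 ≡ 78, 3^26 ≡ 23, 3^6 ≡ 18 (mod 79) → none is 1, primitive root!
The smallest primitive root is 3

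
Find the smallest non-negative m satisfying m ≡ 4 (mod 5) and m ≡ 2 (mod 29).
M = 5 × 29 = 145. M₁ = 29, y₁ ≡ 4 (mod 5). M₂ = 5, y₂ ≡ 6 (mod 29). m = 4×29×4 + 2×5×6 ≡ 89 (mod 145)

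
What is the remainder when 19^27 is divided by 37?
Using repeated squaring. 27 = 16 + 8 + 2 + 1 (binary 11011). Repeated squaring mod 37: 19^1 ≡ 19; 19^2 ≡ 19² = 361 ≡ 28; 19^4 ≡ 28² = 784 ≡ 7; 19^8 ≡ 7² = 49 ≡ 12; 19^16 ≡ 12² = 144 ≡ 33. Multiply: 19^27 = 19^16 × 19^8 × 19^2 × 19^1 ≡ 33 × 12 × 28 × 19 (mod 37): 33 × 12 = 396 ≡ 26; 26 × 28 = 728 ≡ 25; 25 × 19 = 475 ≡ 31. So 19^27 ≡ 31 (mod 37).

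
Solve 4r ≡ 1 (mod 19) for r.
4^(-1) ≡ 5 (mod 19). Verification: 4 × 5 = 20 ≡ 1 (mod 19)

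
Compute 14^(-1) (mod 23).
5

Using Extended Euclidean Algorithm:
gcd(14, 23) = 1
Bezout coefficients: 14 × 5 + 23 × -3 = 1
So 14 × 5 ≡ 1 (mod 23)
The inverse is 5 mod 23 = 5
Verification: 14 × 5 = 70 = 3 × 23 + 1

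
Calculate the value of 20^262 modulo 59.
Using Fermat: 20^{58} ≡ 1 (mod 59). 262 ≡ 30 (mod 58). So 20^{262} ≡ 20^{30} ≡ 20 (mod 59)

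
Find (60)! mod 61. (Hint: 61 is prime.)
By Wilson's theorem, (60)! ≡ -1 ≡ 60 (mod 61)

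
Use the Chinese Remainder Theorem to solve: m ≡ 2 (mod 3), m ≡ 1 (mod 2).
M = 3 × 2 = 6. M₁ = 2, y₁ ≡ 2 (mod 3). M₂ = 3, y₂ ≡ 1 (mod 2). m = 2×2×2 + 1×3×1 ≡ 5 (mod 6)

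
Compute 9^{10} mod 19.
9

Using successive squaring:
Binary expansion of 10: 1010
Powers of 9 mod 19 (each is the square of the previous):
  9^1 ≡ 9 (mod 19)
  9^2 ≡ 9² = 81 ≡ 5 (mod 19)
  9^4 ≡ 5² = 25 ≡ 6 (mod 19)
  9^8 ≡ 6² = 36 ≡ 17 (mod 19)
10 = 8 + 2, so 9^10 = 9^8 × 9^2 ≡ 17 × 5 (mod 19)
Multiplying step by step:
  17 × 5 = 85 ≡ 9 (mod 19)
Result: 9^10 ≡ 9 (mod 19)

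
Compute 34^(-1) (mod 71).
23

Using Extended Euclidean Algorithm:
gcd(34, 71) = 1
Bezout coefficients: 34 × 23 + 71 × -11 = 1
So 34 × 23 ≡ 1 (mod 71)
The inverse is 23 mod 71 = 23
Verification: 34 × 23 = 782 = 11 × 71 + 1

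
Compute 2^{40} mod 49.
37

Using successive squaring:
Binary expansion of 40: 101000
Powers of 2 mod 49 (each is the square of the previous):
  2^1 ≡ 2 (mod 49)
  2^2 ≡ 2² = 4 ≡ 4 (mod 49)
  2^4 ≡ 4² = 16 ≡ 16 (mod 49)
  2^8 ≡ 16² = 256 ≡ 11 (mod 49)
  2^16 ≡ 11² = 121 ≡ 23 (mod 49)
  2^32 ≡ 23² = 529 ≡ 39 (mod 49)
40 = 32 + 8, so 2^40 = 2^32 × 2^8 ≡ 39 × 11 (mod 49)
Multiplying step by step:
  39 × 11 = 429 ≡ 37 (mod 49)
Result: 2^40 ≡ 37 (mod 49)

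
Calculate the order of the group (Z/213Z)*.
140

Prime factorization: 213 = 3 × 71
Using the formula φ(n) = n × Π(1 - 1/p) for each prime factor p:
φ(213) = 213 × (1 - 1/3) × (1 - 1/71)
φ(213) = 140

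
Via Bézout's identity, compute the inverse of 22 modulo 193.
Extended GCD: 22(79) + 193(-9) = 1. So 22^(-1) ≡ 79 ≡ 79 (mod 193). Verify: 22 × 79 = 1738 ≡ 1 (mod 193)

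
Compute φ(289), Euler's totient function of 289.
272

Prime factorization: 289 = 17^2
Using the formula φ(n) = n × Π(1 - 1/p) for each prime factor p:
φ(289) = 289 × (1 - 1/17)
φ(289) = 272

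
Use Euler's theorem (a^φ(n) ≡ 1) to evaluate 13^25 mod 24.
By Euler: 13^{8} ≡ 1 (mod 24) since gcd(13, 24) = 1. 25 = 3×8 + 1. So 13^{25} ≡ 13^{1} ≡ 13 (mod 24)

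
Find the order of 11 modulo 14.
Powers of 11 mod 14: 11^1≡11, 11^2≡9, 11^3≡1. Order = 3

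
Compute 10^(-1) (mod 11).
10^(-1) ≡ 10 (mod 11). Verification: 10 × 10 = 100 ≡ 1 (mod 11)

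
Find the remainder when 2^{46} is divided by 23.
By Fermat: 2^{22} ≡ 1 (mod 23). 46 = 2×22 + 2. So 2^{46} ≡ 2^{2} ≡ 4 (mod 23)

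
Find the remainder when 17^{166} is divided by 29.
By Fermat: 17^{28} ≡ 1 (mod 29). 166 = 5×28 + 26. So 17^{166} ≡ 17^{26} ≡ 28 (mod 29)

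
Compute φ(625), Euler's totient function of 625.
500

Prime factorization: 625 = 5^4
Using the formula φ(n) = n × Π(1 - 1/p) for each prime factor p:
φ(625) = 625 × (1 - 1/5)
φ(625) = 500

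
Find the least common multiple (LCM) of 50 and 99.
4950

First find GCD(50, 99) using the Euclidean algorithm:
50 = 0 × 99 + 50
99 = 1 × 50 + 49
50 = 1 × 49 + 1
49 = 49 × 1 + 0
GCD(50, 99) = 1

LCM formula: LCM(a, b) = (a × b) / GCD(a, b)
LCM(50, 99) = (50 × 99) / 1
LCM(50, 99) = 4950 / 1
LCM(50, 99) = 4950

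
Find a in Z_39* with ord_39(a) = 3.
16 has order 3 mod 39 since 16^{3} ≡ 1 (mod 39) and no smaller power works.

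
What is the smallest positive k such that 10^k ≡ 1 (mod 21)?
Powers of 10 mod 21: 10^1≡10, 10^2≡16, 10^3≡13, 10^4≡4, 10^5≡19, 10^6≡1. Order = 6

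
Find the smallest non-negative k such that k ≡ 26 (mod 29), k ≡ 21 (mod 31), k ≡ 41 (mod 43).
27518

Using the Chinese Remainder Theorem:
M = product of moduli = 38657
For equation 1: M_1 = 1333, 1333 ≡ 28 (mod 29), inverse of 1333 mod 29 is 28 (check: 28 × 28 = 784 ≡ 1 (mod 29))
For equation 2: M_2 = 1247, 1247 ≡ 7 (mod 31), inverse of 1247 mod 31 is 9 (check: 7 × 9 = 63 ≡ 1 (mod 31))
For equation 3: M_3 = 899, 899 ≡ 39 (mod 43), inverse of 899 mod 43 is 32 (check: 39 × 32 = 1248 ≡ 1 (mod 43))
Combine: k ≡ Σ r_i×M_i×(M_i⁻¹ mod m_i) = 26×1333×28 + 21×1247×9 + 41×899×32 = 970424 + 235683 + 1179488 = 2385595
2385595 mod 38657 = 27518
k ≡ 27518 (mod 38657)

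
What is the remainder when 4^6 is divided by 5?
6 = 4 + 2 (binary 110). Repeated squaring mod 5: 4^1 ≡ 4; 4^2 ≡ 4² = 16 ≡ 1; 4^4 ≡ 1² = 1 ≡ 1. Multiply: 4^6 = 4^4 × 4^2 ≡ 1 × 1 (mod 5): 1 × 1 = 1 ≡ 1. So 4^6 ≡ 1 (mod 5).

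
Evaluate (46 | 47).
(46/47) = 46^{23} mod 47 = -1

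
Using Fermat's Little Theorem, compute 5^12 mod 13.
By Fermat's Little Theorem, 5^{12} ≡ 1 (mod 13) since 13 is prime and gcd(5, 13) = 1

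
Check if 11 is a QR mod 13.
By Euler's criterion: 11^{6} ≡ 12 (mod 13). Since this equals -1 (≡ 12), 11 is not a QR.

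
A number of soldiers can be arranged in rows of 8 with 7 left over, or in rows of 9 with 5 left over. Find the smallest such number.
M = 8 × 9 = 72. M₁ = 9, y₁ ≡ 1 (mod 8). M₂ = 8, y₂ ≡ 8 (mod 9). m = 7×9×1 + 5×8×8 ≡ 23 (mod 72). The smallest positive such number is 23.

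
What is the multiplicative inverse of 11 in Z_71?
13

Using Extended Euclidean Algorithm:
gcd(11, 71) = 1
Bezout coefficients: 11 × 13 + 71 × -2 = 1
So 11 × 13 ≡ 1 (mod 71)
The inverse is 13 mod 71 = 13
Verification: 11 × 13 = 143 = 2 × 71 + 1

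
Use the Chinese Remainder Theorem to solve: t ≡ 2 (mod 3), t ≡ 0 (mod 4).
M = 3 × 4 = 12. M₁ = 4, y₁ ≡ 1 (mod 3). M₂ = 3, y₂ ≡ 3 (mod 4). t = 2×4×1 + 0×3×3 ≡ 8 (mod 12)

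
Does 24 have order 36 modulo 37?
p - 1 = 36 has prime divisors 2, 3. Check 24^(36/q) mod 37 for each: 24^(36/2) = 24^18 ≡ 36, 24^(36/3) = 24^12 ≡ 10 (mod 37). None of these is 1, so 24 has order 36 = φ(37), so it is a primitive root mod 37.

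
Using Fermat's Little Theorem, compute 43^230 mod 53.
By Fermat: 43^{52} ≡ 1 (mod 53). 230 = 4×52 + 22. So 43^{230} ≡ 43^{22} ≡ 28 (mod 53)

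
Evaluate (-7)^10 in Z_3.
(-7) ≡ 2 (mod 3). 10 = 8 + 2 (binary 1010). Repeated squaring mod 3: 2^1 ≡ 2; 2^2 ≡ 2² = 4 ≡ 1; 2^4 ≡ 1² = 1 ≡ 1; 2^8 ≡ 1² = 1 ≡ 1. Multiply: (-7)^10 ≡ 2^8 × 2^2 ≡ 1 × 1 (mod 3): 1 × 1 = 1 ≡ 1. So (-7)^10 ≡ 1 (mod 3).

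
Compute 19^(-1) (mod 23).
19^(-1) ≡ 17 (mod 23). Verification: 19 × 17 = 323 ≡ 1 (mod 23)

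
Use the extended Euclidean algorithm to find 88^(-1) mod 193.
Extended GCD: 88(68) + 193(-31) = 1. So 88^(-1) ≡ 68 ≡ 68 (mod 193). Verify: 88 × 68 = 5984 ≡ 1 (mod 193)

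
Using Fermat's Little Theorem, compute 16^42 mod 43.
By Fermat's Little Theorem, 16^{42} ≡ 1 (mod 43) since 43 is prime and gcd(16, 43) = 1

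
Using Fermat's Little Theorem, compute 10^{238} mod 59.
9

By Fermat's Little Theorem, a^(p-1) ≡ 1 (mod p) for prime p and gcd(a, p) = 1
Here p = 59, so 10^58 ≡ 1 (mod 59)
We can reduce the exponent: 238 mod 58 = 6
So 10^238 ≡ 10^6 (mod 59)
Computing: 10^6 mod 59 = 9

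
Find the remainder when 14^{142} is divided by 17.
By Fermat: 14^{16} ≡ 1 (mod 17). 142 = 8×16 + 14. So 14^{142} ≡ 14^{14} ≡ 2 (mod 17)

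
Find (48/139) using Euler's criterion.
(48/139) = 48^{69} mod 139 = -1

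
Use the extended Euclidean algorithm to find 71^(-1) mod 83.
Extended GCD: 71(-7) + 83(6) = 1. So 71^(-1) ≡ 76 ≡ 76 (mod 83). Verify: 71 × 76 = 5396 ≡ 1 (mod 83)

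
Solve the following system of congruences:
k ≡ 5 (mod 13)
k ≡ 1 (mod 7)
57

Using the Chinese Remainder Theorem:
M = product of moduli = 91
For equation 1: M_1 = 7, 7 ≡ 7 (mod 13), inverse of 7 mod 13 is 2 (check: 7 × 2 = 14 ≡ 1 (mod 13))
For equation 2: M_2 = 13, 13 ≡ 6 (mod 7), inverse of 13 mod 7 is 6 (check: 6 × 6 = 36 ≡ 1 (mod 7))
Combine: k ≡ Σ r_i×M_i×(M_i⁻¹ mod m_i) = 5×7×2 + 1×13×6 = 70 + 78 = 148
148 mod 91 = 57
k ≡ 57 (mod 91)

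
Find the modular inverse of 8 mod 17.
8^(-1) ≡ 15 (mod 17). Verification: 8 × 15 = 120 ≡ 1 (mod 17)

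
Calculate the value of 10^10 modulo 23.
10 = 8 + 2 (binary 1010). Repeated squaring mod 23: 10^1 ≡ 10; 10^2 ≡ 10² = 100 ≡ 8; 10^4 ≡ 8² = 64 ≡ 18; 10^8 ≡ 18² = 324 ≡ 2. Multiply: 10^10 = 10^8 × 10^2 ≡ 2 × 8 (mod 23): 2 × 8 = 16 ≡ 16. So 10^10 ≡ 16 (mod 23).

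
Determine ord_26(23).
Powers of 23 mod 26: 23^1≡23, 23^2≡9, 23^3≡25, 23^4≡3, 23^5≡17, 23^6≡1. Order = 6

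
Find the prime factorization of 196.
2^2 × 7^2

Divide by primes starting from smallest:
196 ÷ 2 = 98
98 ÷ 2 = 49
49 ÷ 7 = 7
7 ÷ 7 = 1

196 = 2^2 × 7^2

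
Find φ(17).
16

Prime factorization: 17 = 17
Using the formula φ(n) = n × Π(1 - 1/p) for each prime factor p:
φ(17) = 17 × (1 - 1/17)
φ(17) = 16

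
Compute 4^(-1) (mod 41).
4^(-1) ≡ 31 (mod 41). Verification: 4 × 31 = 124 ≡ 1 (mod 41)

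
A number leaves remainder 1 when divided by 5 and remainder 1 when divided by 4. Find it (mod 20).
M = 5 × 4 = 20. M₁ = 4, y₁ ≡ 4 (mod 5). M₂ = 5, y₂ ≡ 1 (mod 4). k = 1×4×4 + 1×5×1 ≡ 1 (mod 20)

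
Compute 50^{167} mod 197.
189

Using successive squaring:
Binary expansion of 167: 10100111
Powers of 50 mod 197 (each is the square of the previous):
  50^1 ≡ 50 (mod 197)
  50^2 ≡ 50² = 2500 ≡ 136 (mod 197)
  50^4 ≡ 136² = 18496 ≡ 175 (mod 197)
  50^8 ≡ 175² = 30625 ≡ 90 (mod 197)
  50^16 ≡ 90² = 8100 ≡ 23 (mod 197)
  50^32 ≡ 23² = 529 ≡ 135 (mod 197)
  50^64 ≡ 135² = 18225 ≡ 101 (mod 197)
  50^128 ≡ 101² = 10201 ≡ 154 (mod 197)
167 = 128 + 32 + 4 + 2 + 1, so 50^167 = 50^128 × 50^32 × 50^4 × 50^2 × 50^1 ≡ 154 × 135 × 175 × 136 × 50 (mod 197)
Multiplying step by step:
  154 × 135 = 20790 ≡ 105 (mod 197)
  105 × 175 = 18375 ≡ 54 (mod 197)
  54 × 136 = 7344 ≡ 55 (mod 197)
  55 × 50 = 2750 ≡ 189 (mod 197)
Result: 50^167 ≡ 189 (mod 197)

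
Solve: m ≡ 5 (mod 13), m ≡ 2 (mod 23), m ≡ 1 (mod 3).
M = 13 × 23 × 3 = 897. M₁ = 69, y₁ ≡ 10 (mod 13). M₂ = 39, y₂ ≡ 13 (mod 23). M₃ = 299, y₃ ≡ 2 (mod 3). m = 5×69×10 + 2×39×13 + 1×299×2 ≡ 577 (mod 897)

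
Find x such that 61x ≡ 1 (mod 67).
61^(-1) ≡ 11 (mod 67). Verification: 61 × 11 = 671 ≡ 1 (mod 67)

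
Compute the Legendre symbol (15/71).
(15/71) = 15^{35} mod 71 = 1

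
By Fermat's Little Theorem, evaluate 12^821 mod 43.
By Fermat: 12^{42} ≡ 1 (mod 43). 821 ≡ 23 (mod 42). So 12^{821} ≡ 12^{23} ≡ 28 (mod 43)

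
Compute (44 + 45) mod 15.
14

(44 + 45) = 89
89 mod 15 = 14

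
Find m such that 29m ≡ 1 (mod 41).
29^(-1) ≡ 17 (mod 41). Verification: 29 × 17 = 493 ≡ 1 (mod 41)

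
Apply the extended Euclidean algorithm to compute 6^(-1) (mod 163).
Extended GCD: 6(-27) + 163(1) = 1. So 6^(-1) ≡ 136 ≡ 136 (mod 163). Verify: 6 × 136 = 816 ≡ 1 (mod 163)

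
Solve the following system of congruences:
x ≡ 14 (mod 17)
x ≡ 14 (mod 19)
14

Using the Chinese Remainder Theorem:
M = product of moduli = 323
For equation 1: M_1 = 19, 19 ≡ 2 (mod 17), inverse of 19 mod 17 is 9 (check: 2 × 9 = 18 ≡ 1 (mod 17))
For equation 2: M_2 = 17, 17 ≡ 17 (mod 19), inverse of 17 mod 19 is 9 (check: 17 × 9 = 153 ≡ 1 (mod 19))
Combine: x ≡ Σ r_i×M_i×(M_i⁻¹ mod m_i) = 14×19×9 + 14×17×9 = 2394 + 2142 = 4536
4536 mod 323 = 14
x ≡ 14 (mod 323)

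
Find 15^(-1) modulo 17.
8

Using Extended Euclidean Algorithm:
gcd(15, 17) = 1
Bezout coefficients: 15 × 8 + 17 × -7 = 1
So 15 × 8 ≡ 1 (mod 17)
The inverse is 8 mod 17 = 8
Verification: 15 × 8 = 120 = 7 × 17 + 1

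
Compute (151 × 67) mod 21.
16

(151 × 67) = 10117
10117 mod 21 = 16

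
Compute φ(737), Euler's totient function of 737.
660

Prime factorization: 737 = 11 × 67
Using the formula φ(n) = n × Π(1 - 1/p) for each prime factor p:
φ(737) = 737 × (1 - 1/11) × (1 - 1/67)
φ(737) = 660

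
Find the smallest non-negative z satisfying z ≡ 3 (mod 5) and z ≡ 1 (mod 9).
M = 5 × 9 = 45. M₁ = 9, y₁ ≡ 4 (mod 5). M₂ = 5, y₂ ≡ 2 (mod 9). z = 3×9×4 + 1×5×2 ≡ 28 (mod 45)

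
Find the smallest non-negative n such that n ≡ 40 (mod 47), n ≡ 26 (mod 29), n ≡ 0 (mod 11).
8030

Using the Chinese Remainder Theorem:
M = product of moduli = 14993
For equation 1: M_1 = 319, 319 ≡ 37 (mod 47), inverse of 319 mod 47 is 14 (check: 37 × 14 = 518 ≡ 1 (mod 47))
For equation 2: M_2 = 517, 517 ≡ 24 (mod 29), inverse of 517 mod 29 is 23 (check: 24 × 23 = 552 ≡ 1 (mod 29))
For equation 3: M_3 = 1363, 1363 ≡ 10 (mod 11), inverse of 1363 mod 11 is 10 (check: 10 × 10 = 100 ≡ 1 (mod 11))
Combine: n ≡ Σ r_i×M_i×(M_i⁻¹ mod m_i) = 40×319×14 + 26×517×23 + 0×1363×10 = 178640 + 309166 + 0 = 487806
487806 mod 14993 = 8030
n ≡ 8030 (mod 14993)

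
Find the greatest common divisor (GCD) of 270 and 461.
1

Using the Euclidean algorithm:
270 = 0 × 461 + 270
461 = 1 × 270 + 191
270 = 1 × 191 + 79
191 = 2 × 79 + 33
79 = 2 × 33 + 13
33 = 2 × 13 + 7
13 = 1 × 7 + 6
7 = 1 × 6 + 1
6 = 6 × 1 + 0

GCD(270, 461) = 1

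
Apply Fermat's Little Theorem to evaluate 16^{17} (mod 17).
16

By Fermat's Little Theorem, a^(p-1) ≡ 1 (mod p) for prime p and gcd(a, p) = 1
Here p = 17, so 16^16 ≡ 1 (mod 17)
We can reduce the exponent: 17 mod 16 = 1
So 16^17 ≡ 16^1 (mod 17)
Computing: 16^1 mod 17 = 16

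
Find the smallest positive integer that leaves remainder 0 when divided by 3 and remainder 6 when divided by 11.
M = 3 × 11 = 33. M₁ = 11, y₁ ≡ 2 (mod 3). M₂ = 3, y₂ ≡ 4 (mod 11). m = 0×11×2 + 6×3×4 ≡ 6 (mod 33). The smallest positive such number is 6.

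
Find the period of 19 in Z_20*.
Powers of 19 mod 20: 19^1≡19, 19^2≡1. Order = 2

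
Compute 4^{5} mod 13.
10

Using successive squaring:
Binary expansion of 5: 101
Powers of 4 mod 13 (each is the square of the previous):
  4^1 ≡ 4 (mod 13)
  4^2 ≡ 4² = 16 ≡ 3 (mod 13)
  4^4 ≡ 3² = 9 ≡ 9 (mod 13)
5 = 4 + 1, so 4^5 = 4^4 × 4^1 ≡ 9 × 4 (mod 13)
Multiplying step by step:
  9 × 4 = 36 ≡ 10 (mod 13)
Result: 4^5 ≡ 10 (mod 13)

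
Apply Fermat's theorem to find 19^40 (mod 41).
By Fermat's Little Theorem, 19^{40} ≡ 1 (mod 41) since 41 is prime and gcd(19, 41) = 1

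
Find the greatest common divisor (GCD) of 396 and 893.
1

Using the Euclidean algorithm:
396 = 0 × 893 + 396
893 = 2 × 396 + 101
396 = 3 × 101 + 93
101 = 1 × 93 + 8
93 = 11 × 8 + 5
8 = 1 × 5 + 3
5 = 1 × 3 + 2
3 = 1 × 2 + 1
2 = 2 × 1 + 0

GCD(396, 893) = 1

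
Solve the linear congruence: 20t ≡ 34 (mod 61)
20

Since gcd(20, 61) = 1 divides 34, a solution exists.
Multiply both sides by the inverse of 20 mod 61:
  20^(-1) mod 61 = 58
  x ≡ 58 × 34 ≡ 1972 ≡ 20 (mod 61)
Verification: 20 × 20 = 400 = 6 × 61 + 34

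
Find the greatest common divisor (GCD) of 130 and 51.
1

Using the Euclidean algorithm:
130 = 2 × 51 + 28
51 = 1 × 28 + 23
28 = 1 × 23 + 5
23 = 4 × 5 + 3
5 = 1 × 3 + 2
3 = 1 × 2 + 1
2 = 2 × 1 + 0

GCD(130, 51) = 1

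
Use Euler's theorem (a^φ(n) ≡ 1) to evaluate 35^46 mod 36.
By Euler: 35^{12} ≡ 1 (mod 36) since gcd(35, 36) = 1. 46 = 3×12 + 10. So 35^{46} ≡ 35^{10} ≡ 1 (mod 36)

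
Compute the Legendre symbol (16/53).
(16/53) = 16^{26} mod 53 = 1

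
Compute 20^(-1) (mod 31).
20^(-1) ≡ 14 (mod 31). Verification: 20 × 14 = 280 ≡ 1 (mod 31)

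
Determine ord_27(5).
Powers of 5 mod 27: 5^1≡5, 5^2≡25, 5^3≡17, 5^4≡4, 5^5≡20, 5^6≡19, 5^7≡14, 5^8≡16, 5^9≡26, 5^10≡22, 5^11≡2, 5^12≡10, 5^13≡23, 5^14≡7, 5^15≡8, 5^16≡13, 5^17≡11, 5^18≡1. Order = 18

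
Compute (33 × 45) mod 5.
0

(33 × 45) = 1485
1485 mod 5 = 0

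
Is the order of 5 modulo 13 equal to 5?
No, the actual order is 4, not 5.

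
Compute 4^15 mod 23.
Using repeated squaring. 15 = 8 + 4 + 2 + 1 (binary 1111). Repeated squaring mod 23: 4^1 ≡ 4; 4^2 ≡ 4² = 16 ≡ 16; 4^4 ≡ 16² = 256 ≡ 3; 4^8 ≡ 3² = 9 ≡ 9. Multiply: 4^15 = 4^8 × 4^4 × 4^2 × 4^1 ≡ 9 × 3 × 16 × 4 (mod 23): 9 × 3 = 27 ≡ 4; 4 × 16 = 64 ≡ 18; 18 × 4 = 72 ≡ 3. So 4^15 ≡ 3 (mod 23).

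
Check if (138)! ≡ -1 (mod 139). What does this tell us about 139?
(138)! mod 139 = 138. Since this equals -1 (mod 139), Wilson confirms 139 is prime.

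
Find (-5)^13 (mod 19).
Using repeated squaring. (-5) ≡ 14 (mod 19). 13 = 8 + 4 + 1 (binary 1101). Repeated squaring mod 19: 14^1 ≡ 14; 14^2 ≡ 14² = 196 ≡ 6; 14^4 ≡ 6² = 36 ≡ 17; 14^8 ≡ 17² = 289 ≡ 4. Multiply: (-5)^13 ≡ 14^8 × 14^4 × 14^1 ≡ 4 × 17 × 14 (mod 19): 4 × 17 = 68 ≡ 11; 11 × 14 = 154 ≡ 2. So (-5)^13 ≡ 2 (mod 19).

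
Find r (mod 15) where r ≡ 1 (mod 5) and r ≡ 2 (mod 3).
M = 5 × 3 = 15. M₁ = 3, y₁ ≡ 2 (mod 5). M₂ = 5, y₂ ≡ 2 (mod 3). r = 1×3×2 + 2×5×2 ≡ 11 (mod 15)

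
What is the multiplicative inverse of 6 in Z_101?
6^(-1) ≡ 17 (mod 101). Verification: 6 × 17 = 102 ≡ 1 (mod 101)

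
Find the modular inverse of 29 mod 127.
29^(-1) ≡ 92 (mod 127). Verification: 29 × 92 = 2668 ≡ 1 (mod 127)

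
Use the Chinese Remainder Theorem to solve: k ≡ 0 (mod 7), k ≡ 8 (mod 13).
21

Using the Chinese Remainder Theorem:
M = product of moduli = 91
For equation 1: M_1 = 13, 13 ≡ 6 (mod 7), inverse of 13 mod 7 is 6 (check: 6 × 6 = 36 ≡ 1 (mod 7))
For equation 2: M_2 = 7, 7 ≡ 7 (mod 13), inverse of 7 mod 13 is 2 (check: 7 × 2 = 14 ≡ 1 (mod 13))
Combine: k ≡ Σ r_i×M_i×(M_i⁻¹ mod m_i) = 0×13×6 + 8×7×2 = 0 + 112 = 112
112 mod 91 = 21
k ≡ 21 (mod 91)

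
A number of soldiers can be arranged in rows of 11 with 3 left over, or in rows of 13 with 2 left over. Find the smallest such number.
M = 11 × 13 = 143. M₁ = 13, y₁ ≡ 6 (mod 11). M₂ = 11, y₂ ≡ 6 (mod 13). m = 3×13×6 + 2×11×6 ≡ 80 (mod 143). The smallest positive such number is 80.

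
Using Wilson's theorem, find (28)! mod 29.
By Wilson's theorem, (28)! ≡ -1 ≡ 28 (mod 29)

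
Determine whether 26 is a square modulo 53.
By Euler's criterion: 26^{26} ≡ 52 (mod 53). Since this equals -1 (≡ 52), 26 is not a QR.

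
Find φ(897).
528

Prime factorization: 897 = 3 × 13 × 23
Using the formula φ(n) = n × Π(1 - 1/p) for each prime factor p:
φ(897) = 897 × (1 - 1/3) × (1 - 1/13) × (1 - 1/23)
φ(897) = 528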